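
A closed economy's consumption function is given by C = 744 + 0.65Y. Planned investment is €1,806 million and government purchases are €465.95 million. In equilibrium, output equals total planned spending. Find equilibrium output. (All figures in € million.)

Y = C + I + G = 744 + 0.65Y + 1806 + 465.95
Y − 0.65Y = 3015.95
0.35Y = 3015.95, so Y = 3015.95/0.35 = 8617

Y = 8617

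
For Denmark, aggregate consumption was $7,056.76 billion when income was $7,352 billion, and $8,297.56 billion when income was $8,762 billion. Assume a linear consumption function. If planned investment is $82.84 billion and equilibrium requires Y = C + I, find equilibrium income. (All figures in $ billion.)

MPC = (8297.56 − 7056.76)/(8762 − 7352) = 1240.8/1410 = 0.88
a = 7056.76 − 0.88(7352) = 587
Equilibrium: Y = 587 + 0.88Y + 82.84
0.12Y = 669.84, so Y = 669.84/0.12 = 5582

Y = 5582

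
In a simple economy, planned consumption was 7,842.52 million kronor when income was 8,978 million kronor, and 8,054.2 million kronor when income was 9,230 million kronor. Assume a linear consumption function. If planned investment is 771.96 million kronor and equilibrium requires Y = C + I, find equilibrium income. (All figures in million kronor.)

Y = 6706

MPC = (8054.2 − 7842.52)/(9230 − 8978) = 211.68/252 = 0.84
a = 7842.52 − 0.84(8978) = 301
Equilibrium: Y = 301 + 0.84Y + 771.96
0.16Y = 1072.96, so Y = 1072.96/0.16 = 6706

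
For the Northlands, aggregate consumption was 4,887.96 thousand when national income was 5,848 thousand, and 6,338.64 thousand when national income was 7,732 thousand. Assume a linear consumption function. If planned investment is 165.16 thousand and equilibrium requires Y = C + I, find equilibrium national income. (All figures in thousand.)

MPC = (6338.64 − 4887.96)/(7732 − 5848) = 1450.68/1884 = 0.77
a = 4887.96 − 0.77(5848) = 385
Equilibrium: Y = 385 + 0.77Y + 165.16
0.23Y = 550.16, so Y = 550.16/0.23 = 2392

Y = 2392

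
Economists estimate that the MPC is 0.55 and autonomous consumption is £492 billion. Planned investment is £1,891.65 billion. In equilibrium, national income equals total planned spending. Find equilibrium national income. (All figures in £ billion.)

Y = 5297

Y = C + I = 492 + 0.55Y + 1891.65
Y − 0.55Y = 2383.65
0.45Y = 2383.65, so Y = 2383.65/0.45 = 5297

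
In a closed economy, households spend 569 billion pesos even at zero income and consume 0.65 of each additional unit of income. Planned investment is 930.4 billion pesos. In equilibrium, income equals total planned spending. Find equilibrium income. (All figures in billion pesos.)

Y = 4284

Y = C + I = 569 + 0.65Y + 930.4
Y − 0.65Y = 1499.4
0.35Y = 1499.4, so Y = 1499.4/0.35 = 4284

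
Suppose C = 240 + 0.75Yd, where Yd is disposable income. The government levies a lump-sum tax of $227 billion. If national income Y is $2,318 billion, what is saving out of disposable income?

S = 282.75

Yd = Y − T = 2318 − 227 = 2091
C = 240 + 0.75(2091) = 240 + 1568.25 = 1808.25
S = Yd − C = 2091 − 1808.25 = 282.75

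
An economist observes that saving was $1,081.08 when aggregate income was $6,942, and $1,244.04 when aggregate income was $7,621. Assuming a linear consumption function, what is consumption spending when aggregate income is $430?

C = 911.8

MPS = ΔS/ΔY = (1244.04 − 1081.08)/(7621 − 6942) = 162.96/679 = 0.24
MPC = 1 − MPS = 0.76
Autonomous saving = 1081.08 − 0.24(6942) = -585, so a = 585
C = 585 + 0.76(430) = 585 + 326.8 = 911.8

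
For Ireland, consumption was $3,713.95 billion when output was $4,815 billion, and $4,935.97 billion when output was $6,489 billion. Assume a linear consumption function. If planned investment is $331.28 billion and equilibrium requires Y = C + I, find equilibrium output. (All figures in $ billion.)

Y = 1964

MPC = (4935.97 − 3713.95)/(6489 − 4815) = 1222.02/1674 = 0.73
a = 3713.95 − 0.73(4815) = 199
Equilibrium: Y = 199 + 0.73Y + 331.28
0.27Y = 530.28, so Y = 530.28/0.27 = 1964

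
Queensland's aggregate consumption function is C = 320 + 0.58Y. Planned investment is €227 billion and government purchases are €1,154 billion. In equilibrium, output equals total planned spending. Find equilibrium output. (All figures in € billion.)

Y = C + I + G = 320 + 0.58Y + 227 + 1154
Y − 0.58Y = 1701
0.42Y = 1701, so Y = 1701/0.42 = 4050

Y = 4050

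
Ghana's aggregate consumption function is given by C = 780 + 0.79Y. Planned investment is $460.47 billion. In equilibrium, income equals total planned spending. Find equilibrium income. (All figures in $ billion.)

Y = C + I = 780 + 0.79Y + 460.47
Y − 0.79Y = 1240.47
0.21Y = 1240.47, so Y = 1240.47/0.21 = 5907

Y = 5907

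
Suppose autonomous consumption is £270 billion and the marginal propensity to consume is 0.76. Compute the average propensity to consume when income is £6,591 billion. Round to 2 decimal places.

APC = 0.80

C = 270 + 0.76(6591) = 5279.16
APC = C/Y = 5279.16/6591 = 0.80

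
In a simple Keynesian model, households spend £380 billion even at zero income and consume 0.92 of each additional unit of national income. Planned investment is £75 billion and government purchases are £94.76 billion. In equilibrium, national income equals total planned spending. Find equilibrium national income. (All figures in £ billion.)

Y = C + I + G = 380 + 0.92Y + 75 + 94.76
Y − 0.92Y = 549.76
0.08Y = 549.76, so Y = 549.76/0.08 = 6872

Y = 6872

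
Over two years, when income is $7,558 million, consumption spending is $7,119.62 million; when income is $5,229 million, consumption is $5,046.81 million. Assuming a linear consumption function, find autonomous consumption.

MPC = ΔC/ΔY = (7119.62 − 5046.81)/(7558 − 5229) = 2072.81/2329 = 0.89
a = C − MPC·Y = 5046.81 − 0.89(5229) = 5046.81 − 4653.81 = 393

a = 393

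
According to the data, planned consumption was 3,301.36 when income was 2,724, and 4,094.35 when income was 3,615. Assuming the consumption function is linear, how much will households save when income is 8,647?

S = 74.17

MPC = (4094.35 − 3301.36)/(3615 − 2724) = 792.99/891 = 0.89
a = 3301.36 − 0.89(2724) = 3301.36 − 2424.36 = 877
C = 877 + 0.89(8647) = 8572.83
S = 8647 − 8572.83 = 74.17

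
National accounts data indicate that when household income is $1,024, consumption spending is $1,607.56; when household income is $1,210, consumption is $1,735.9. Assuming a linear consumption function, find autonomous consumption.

MPC = ΔC/ΔY = (1735.9 − 1607.56)/(1210 − 1024) = 128.34/186 = 0.69
a = C − MPC·Y = 1607.56 − 0.69(1024) = 1607.56 − 706.56 = 901

a = 901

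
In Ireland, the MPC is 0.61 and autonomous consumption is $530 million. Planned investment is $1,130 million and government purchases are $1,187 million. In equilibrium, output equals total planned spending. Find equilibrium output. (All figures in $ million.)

Y = C + I + G = 530 + 0.61Y + 1130 + 1187
Y − 0.61Y = 2847
0.39Y = 2847, so Y = 2847/0.39 = 7300

Y = 7300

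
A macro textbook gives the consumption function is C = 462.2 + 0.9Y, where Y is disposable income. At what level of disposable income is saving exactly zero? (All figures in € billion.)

Y = 4622

At break-even, C = Y: 462.2 + 0.9Y = Y
0.1Y = 462.2, so Y = 462.2/0.1 = 4622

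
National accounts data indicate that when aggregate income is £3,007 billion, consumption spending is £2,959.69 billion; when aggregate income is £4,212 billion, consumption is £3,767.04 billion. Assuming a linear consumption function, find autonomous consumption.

a = 945

MPC = ΔC/ΔY = (3767.04 − 2959.69)/(4212 − 3007) = 807.35/1205 = 0.67
a = C − MPC·Y = 2959.69 − 0.67(3007) = 2959.69 − 2014.69 = 945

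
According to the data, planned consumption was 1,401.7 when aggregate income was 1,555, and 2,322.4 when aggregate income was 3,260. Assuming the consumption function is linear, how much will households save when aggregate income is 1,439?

MPC = (2322.4 − 1401.7)/(3260 − 1555) = 920.7/1705 = 0.54
a = 1401.7 − 0.54(1555) = 1401.7 − 839.7 = 562
C = 562 + 0.54(1439) = 1339.06
S = 1439 − 1339.06 = 99.94

S = 99.94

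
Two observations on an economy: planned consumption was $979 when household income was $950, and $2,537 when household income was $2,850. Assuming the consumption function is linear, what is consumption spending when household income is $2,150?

MPC = (2537 − 979)/(2850 − 950) = 1558/1900 = 0.82
a = 979 − 0.82(950) = 979 − 779 = 200
C = 200 + 0.82(2150) = 200 + 1763 = 1963

C = 1963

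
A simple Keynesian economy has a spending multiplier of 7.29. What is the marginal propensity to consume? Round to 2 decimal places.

MPC = 0.86

k = 1/(1 − MPC), so 1 − MPC = 1/k = 1/7.29 = 0.1372
MPC = 1 − 0.1372 = 0.86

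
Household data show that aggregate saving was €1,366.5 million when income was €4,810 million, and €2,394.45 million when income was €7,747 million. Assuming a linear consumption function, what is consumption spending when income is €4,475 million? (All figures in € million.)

MPS = ΔS/ΔY = (2394.45 − 1366.5)/(7747 − 4810) = 1027.95/2937 = 0.35
MPC = 1 − MPS = 0.65
Autonomous saving = 1366.5 − 0.35(4810) = -317, so a = 317
C = 317 + 0.65(4475) = 317 + 2908.75 = 3225.75

C = 3225.75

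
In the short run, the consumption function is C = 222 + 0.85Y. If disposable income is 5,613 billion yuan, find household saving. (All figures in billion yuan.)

S = 619.95

C = 222 + 0.85(5613) = 222 + 4771.05 = 4993.05
S = Y − C = 5613 − 4993.05 = 619.95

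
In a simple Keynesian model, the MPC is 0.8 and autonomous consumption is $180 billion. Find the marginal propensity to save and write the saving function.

MPS = 0.2; S = -180 + 0.2Y

MPS = 1 − MPC = 1 − 0.8 = 0.2
S = Y − C = -180 + 0.2Y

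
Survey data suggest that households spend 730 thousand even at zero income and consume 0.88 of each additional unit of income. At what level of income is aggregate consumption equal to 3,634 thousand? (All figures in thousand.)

Y = 3300

730 + 0.88Y = 3634
0.88Y = 2904, so Y = 2904/0.88 = 3300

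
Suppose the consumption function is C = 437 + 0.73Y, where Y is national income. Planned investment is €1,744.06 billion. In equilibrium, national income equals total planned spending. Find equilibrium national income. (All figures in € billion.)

Y = C + I = 437 + 0.73Y + 1744.06
Y − 0.73Y = 2181.06
0.27Y = 2181.06, so Y = 2181.06/0.27 = 8078

Y = 8078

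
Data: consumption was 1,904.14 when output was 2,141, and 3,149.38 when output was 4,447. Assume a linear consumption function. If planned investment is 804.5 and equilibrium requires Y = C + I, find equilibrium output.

Y = 3375

MPC = (3149.38 − 1904.14)/(4447 − 2141) = 1245.24/2306 = 0.54
a = 1904.14 − 0.54(2141) = 748
Equilibrium: Y = 748 + 0.54Y + 804.5
0.46Y = 1552.5, so Y = 1552.5/0.46 = 3375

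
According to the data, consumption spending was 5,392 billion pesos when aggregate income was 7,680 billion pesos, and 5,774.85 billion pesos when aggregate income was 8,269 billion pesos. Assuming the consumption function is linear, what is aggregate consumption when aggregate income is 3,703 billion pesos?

MPC = (5774.85 − 5392)/(8269 − 7680) = 382.85/589 = 0.65
a = 5392 − 0.65(7680) = 5392 − 4992 = 400
C = 400 + 0.65(3703) = 400 + 2406.95 = 2806.95

C = 2806.95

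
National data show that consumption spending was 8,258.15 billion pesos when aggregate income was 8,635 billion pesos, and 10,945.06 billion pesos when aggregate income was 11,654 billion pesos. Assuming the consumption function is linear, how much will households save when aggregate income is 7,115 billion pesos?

S = 209.65

MPC = (10945.06 − 8258.15)/(11654 − 8635) = 2686.91/3019 = 0.89
a = 8258.15 − 0.89(8635) = 8258.15 − 7685.15 = 573
C = 573 + 0.89(7115) = 6905.35
S = 7115 − 6905.35 = 209.65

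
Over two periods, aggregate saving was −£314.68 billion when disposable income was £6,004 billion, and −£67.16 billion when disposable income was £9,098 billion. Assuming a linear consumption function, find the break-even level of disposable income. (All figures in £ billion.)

Y = 9937.5

MPS = ΔS/ΔY = (-67.16 − (-314.68))/(9098 − 6004) = 247.52/3094 = 0.08
MPC = 1 − MPS = 0.92
From S(6004) = -314.68: −a + 0.08(6004) = -314.68, so a = 480.32 − (-314.68) = 795
Break-even (S = 0): Y = a/MPS = 795/0.08 = 9937.5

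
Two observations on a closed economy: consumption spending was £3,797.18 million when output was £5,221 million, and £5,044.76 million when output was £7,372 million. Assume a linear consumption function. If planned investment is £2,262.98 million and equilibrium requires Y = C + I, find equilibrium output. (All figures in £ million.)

Y = 7219

MPC = (5044.76 − 3797.18)/(7372 − 5221) = 1247.58/2151 = 0.58
a = 3797.18 − 0.58(5221) = 769
Equilibrium: Y = 769 + 0.58Y + 2262.98
0.42Y = 3031.98, so Y = 3031.98/0.42 = 7219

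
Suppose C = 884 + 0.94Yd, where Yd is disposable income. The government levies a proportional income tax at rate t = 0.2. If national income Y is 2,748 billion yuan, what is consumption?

C = 2950.496

Yd = (1 − 0.2)(2748) = 0.8(2748) = 2198.4
C = 884 + 0.94(2198.4) = 884 + 2066.496 = 2950.496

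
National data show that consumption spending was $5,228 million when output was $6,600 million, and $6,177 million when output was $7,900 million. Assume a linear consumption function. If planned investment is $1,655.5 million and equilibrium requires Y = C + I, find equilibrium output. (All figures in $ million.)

MPC = (6177 − 5228)/(7900 − 6600) = 949/1300 = 0.73
a = 5228 − 0.73(6600) = 410
Equilibrium: Y = 410 + 0.73Y + 1655.5
0.27Y = 2065.5, so Y = 2065.5/0.27 = 7650

Y = 7650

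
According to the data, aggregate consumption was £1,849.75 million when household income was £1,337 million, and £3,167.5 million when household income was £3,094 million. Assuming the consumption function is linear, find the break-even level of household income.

MPC = (3167.5 − 1849.75)/(3094 − 1337) = 1317.75/1757 = 0.75
a = 1849.75 − 0.75(1337) = 1849.75 − 1002.75 = 847
Break-even: Y = a/(1−MPC) = 847/0.25 = 3388

Y = 3388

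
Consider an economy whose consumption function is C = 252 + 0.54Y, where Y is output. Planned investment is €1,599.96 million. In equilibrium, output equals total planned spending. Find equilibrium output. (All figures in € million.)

Y = C + I = 252 + 0.54Y + 1599.96
Y − 0.54Y = 1851.96
0.46Y = 1851.96, so Y = 1851.96/0.46 = 4026

Y = 4026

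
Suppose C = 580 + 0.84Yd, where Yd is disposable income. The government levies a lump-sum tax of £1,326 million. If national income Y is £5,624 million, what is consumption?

C = 4190.32

Yd = Y − T = 5624 − 1326 = 4298
C = 580 + 0.84(4298) = 580 + 3610.32 = 4190.32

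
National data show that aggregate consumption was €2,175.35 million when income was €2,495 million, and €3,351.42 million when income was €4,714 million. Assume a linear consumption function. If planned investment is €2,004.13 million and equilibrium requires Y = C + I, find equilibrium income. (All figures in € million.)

Y = 6079

MPC = (3351.42 − 2175.35)/(4714 − 2495) = 1176.07/2219 = 0.53
a = 2175.35 − 0.53(2495) = 853
Equilibrium: Y = 853 + 0.53Y + 2004.13
0.47Y = 2857.13, so Y = 2857.13/0.47 = 6079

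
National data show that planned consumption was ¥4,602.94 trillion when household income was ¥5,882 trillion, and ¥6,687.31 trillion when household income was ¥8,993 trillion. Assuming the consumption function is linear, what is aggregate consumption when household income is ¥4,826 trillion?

MPC = (6687.31 − 4602.94)/(8993 − 5882) = 2084.37/3111 = 0.67
a = 4602.94 − 0.67(5882) = 4602.94 − 3940.94 = 662
C = 662 + 0.67(4826) = 662 + 3233.42 = 3895.42

C = 3895.42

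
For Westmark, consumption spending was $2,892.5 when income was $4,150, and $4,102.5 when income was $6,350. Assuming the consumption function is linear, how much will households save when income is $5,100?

MPC = (4102.5 − 2892.5)/(6350 − 4150) = 1210/2200 = 0.55
a = 2892.5 − 0.55(4150) = 2892.5 − 2282.5 = 610
C = 610 + 0.55(5100) = 3415
S = 5100 − 3415 = 1685

S = 1685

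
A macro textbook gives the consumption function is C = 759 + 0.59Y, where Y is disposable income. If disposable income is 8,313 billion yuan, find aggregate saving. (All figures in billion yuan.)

C = 759 + 0.59(8313) = 759 + 4904.67 = 5663.67
S = Y − C = 8313 − 5663.67 = 2649.33

S = 2649.33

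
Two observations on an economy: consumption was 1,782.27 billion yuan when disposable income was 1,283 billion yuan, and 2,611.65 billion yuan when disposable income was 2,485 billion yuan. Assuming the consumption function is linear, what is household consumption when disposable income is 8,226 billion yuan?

C = 6572.94

MPC = (2611.65 − 1782.27)/(2485 − 1283) = 829.38/1202 = 0.69
a = 1782.27 − 0.69(1283) = 1782.27 − 885.27 = 897
C = 897 + 0.69(8226) = 897 + 5675.94 = 6572.94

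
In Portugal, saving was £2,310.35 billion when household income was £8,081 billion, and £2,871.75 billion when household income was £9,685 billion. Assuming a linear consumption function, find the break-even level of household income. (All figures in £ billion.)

MPS = ΔS/ΔY = (2871.75 − 2310.35)/(9685 − 8081) = 561.4/1604 = 0.35
MPC = 1 − MPS = 0.65
From S(8081) = 2310.35: −a + 0.35(8081) = 2310.35, so a = 2828.35 − 2310.35 = 518
Break-even (S = 0): Y = a/MPS = 518/0.35 = 1480

Y = 1480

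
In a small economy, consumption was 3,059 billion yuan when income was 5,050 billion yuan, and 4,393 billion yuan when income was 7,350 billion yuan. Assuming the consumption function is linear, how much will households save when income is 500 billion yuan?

S = 80

MPC = (4393 − 3059)/(7350 − 5050) = 1334/2300 = 0.58
a = 3059 − 0.58(5050) = 3059 − 2929 = 130
C = 130 + 0.58(500) = 420
S = 500 − 420 = 80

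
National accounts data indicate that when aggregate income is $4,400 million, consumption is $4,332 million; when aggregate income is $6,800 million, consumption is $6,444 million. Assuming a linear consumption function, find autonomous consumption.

a = 460

MPC = ΔC/ΔY = (6444 − 4332)/(6800 − 4400) = 2112/2400 = 0.88
a = C − MPC·Y = 4332 − 0.88(4400) = 4332 − 3872 = 460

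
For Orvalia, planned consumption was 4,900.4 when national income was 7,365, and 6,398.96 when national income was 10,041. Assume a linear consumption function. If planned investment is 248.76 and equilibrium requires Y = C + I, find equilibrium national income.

MPC = (6398.96 − 4900.4)/(10041 − 7365) = 1498.56/2676 = 0.56
a = 4900.4 − 0.56(7365) = 776
Equilibrium: Y = 776 + 0.56Y + 248.76
0.44Y = 1024.76, so Y = 1024.76/0.44 = 2329

Y = 2329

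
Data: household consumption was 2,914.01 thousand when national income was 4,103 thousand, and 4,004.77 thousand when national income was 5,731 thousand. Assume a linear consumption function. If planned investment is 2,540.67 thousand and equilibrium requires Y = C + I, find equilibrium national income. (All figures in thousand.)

Y = 8199

MPC = (4004.77 − 2914.01)/(5731 − 4103) = 1090.76/1628 = 0.67
a = 2914.01 − 0.67(4103) = 165
Equilibrium: Y = 165 + 0.67Y + 2540.67
0.33Y = 2705.67, so Y = 2705.67/0.33 = 8199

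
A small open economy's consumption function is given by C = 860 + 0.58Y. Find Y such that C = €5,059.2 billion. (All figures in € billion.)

Y = 7240

860 + 0.58Y = 5059.2
0.58Y = 4199.2, so Y = 4199.2/0.58 = 7240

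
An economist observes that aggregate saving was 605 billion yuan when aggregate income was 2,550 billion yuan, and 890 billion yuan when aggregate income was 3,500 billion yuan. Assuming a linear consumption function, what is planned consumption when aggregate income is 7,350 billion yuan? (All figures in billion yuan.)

C = 5305

MPS = ΔS/ΔY = (890 − 605)/(3500 − 2550) = 285/950 = 0.3
MPC = 1 − MPS = 0.7
Autonomous saving = 605 − 0.3(2550) = -160, so a = 160
C = 160 + 0.7(7350) = 160 + 5145 = 5305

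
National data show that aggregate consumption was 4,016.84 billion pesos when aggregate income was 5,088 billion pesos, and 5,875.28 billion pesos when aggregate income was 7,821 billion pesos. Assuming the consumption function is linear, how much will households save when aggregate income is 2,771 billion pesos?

S = 329.72

MPC = (5875.28 − 4016.84)/(7821 − 5088) = 1858.44/2733 = 0.68
a = 4016.84 − 0.68(5088) = 4016.84 − 3459.84 = 557
C = 557 + 0.68(2771) = 2441.28
S = 2771 − 2441.28 = 329.72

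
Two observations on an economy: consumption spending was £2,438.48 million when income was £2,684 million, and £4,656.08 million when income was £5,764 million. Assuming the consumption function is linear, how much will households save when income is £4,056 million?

MPC = (4656.08 − 2438.48)/(5764 − 2684) = 2217.6/3080 = 0.72
a = 2438.48 − 0.72(2684) = 2438.48 − 1932.48 = 506
C = 506 + 0.72(4056) = 3426.32
S = 4056 − 3426.32 = 629.68

S = 629.68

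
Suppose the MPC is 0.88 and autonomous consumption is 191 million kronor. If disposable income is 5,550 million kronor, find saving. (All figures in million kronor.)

S = 475

C = 191 + 0.88(5550) = 191 + 4884 = 5075
S = Y − C = 5550 − 5075 = 475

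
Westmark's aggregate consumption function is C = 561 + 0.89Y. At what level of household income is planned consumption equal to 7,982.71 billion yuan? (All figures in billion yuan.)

561 + 0.89Y = 7982.71
0.89Y = 7421.71, so Y = 7421.71/0.89 = 8339

Y = 8339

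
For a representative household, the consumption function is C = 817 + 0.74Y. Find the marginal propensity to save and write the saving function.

MPS = 1 − MPC = 1 − 0.74 = 0.26
S = Y − C = -817 + 0.26Y

MPS = 0.26; S = -817 + 0.26Y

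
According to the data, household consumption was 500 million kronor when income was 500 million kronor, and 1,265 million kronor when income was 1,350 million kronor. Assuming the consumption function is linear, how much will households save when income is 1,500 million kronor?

S = 100

MPC = (1265 − 500)/(1350 − 500) = 765/850 = 0.9
a = 500 − 0.9(500) = 500 − 450 = 50
C = 50 + 0.9(1500) = 1400
S = 1500 − 1400 = 100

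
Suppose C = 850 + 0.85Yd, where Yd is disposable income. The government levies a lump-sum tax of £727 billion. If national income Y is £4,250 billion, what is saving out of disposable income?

S = -321.55

Yd = Y − T = 4250 − 727 = 3523
C = 850 + 0.85(3523) = 850 + 2994.55 = 3844.55
S = Yd − C = 3523 − 3844.55 = -321.55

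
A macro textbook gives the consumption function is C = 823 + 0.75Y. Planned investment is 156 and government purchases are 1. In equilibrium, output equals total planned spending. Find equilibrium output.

Y = C + I + G = 823 + 0.75Y + 156 + 1
Y − 0.75Y = 980
0.25Y = 980, so Y = 980/0.25 = 3920

Y = 3920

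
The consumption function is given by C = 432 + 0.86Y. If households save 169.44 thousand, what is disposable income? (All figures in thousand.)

Y = 4296

S = Y − C = -432 + 0.14Y
-432 + 0.14Y = 169.44, so 0.14Y = 601.44 and Y = 4296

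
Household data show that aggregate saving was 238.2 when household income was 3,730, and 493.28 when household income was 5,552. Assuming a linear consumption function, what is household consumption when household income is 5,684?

MPS = ΔS/ΔY = (493.28 − 238.2)/(5552 − 3730) = 255.08/1822 = 0.14
MPC = 1 − MPS = 0.86
Autonomous saving = 238.2 − 0.14(3730) = -284, so a = 284
C = 284 + 0.86(5684) = 284 + 4888.24 = 5172.24

C = 5172.24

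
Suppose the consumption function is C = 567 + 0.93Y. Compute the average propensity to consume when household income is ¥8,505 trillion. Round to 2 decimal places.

C = 567 + 0.93(8505) = 8476.65
APC = C/Y = 8476.65/8505 = 1.00

APC = 1.00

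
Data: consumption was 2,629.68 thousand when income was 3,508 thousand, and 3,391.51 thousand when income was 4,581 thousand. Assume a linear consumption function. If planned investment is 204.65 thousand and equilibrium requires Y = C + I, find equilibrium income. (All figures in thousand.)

Y = 1185

MPC = (3391.51 − 2629.68)/(4581 − 3508) = 761.83/1073 = 0.71
a = 2629.68 − 0.71(3508) = 139
Equilibrium: Y = 139 + 0.71Y + 204.65
0.29Y = 343.65, so Y = 343.65/0.29 = 1185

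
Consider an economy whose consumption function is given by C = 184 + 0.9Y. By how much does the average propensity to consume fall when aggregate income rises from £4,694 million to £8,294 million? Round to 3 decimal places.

At Y = 4694: C = 184 + 0.9(4694) = 4408.6, APC = 4408.6/4694 = 0.9392
At Y = 8294: C = 7648.6, APC = 7648.6/8294 = 0.9222
Fall in APC = 0.9392 − 0.9222 = 0.017

ΔAPC = 0.017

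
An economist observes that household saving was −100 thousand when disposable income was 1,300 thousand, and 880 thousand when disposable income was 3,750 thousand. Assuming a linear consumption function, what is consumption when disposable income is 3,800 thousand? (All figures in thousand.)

C = 2900

MPS = ΔS/ΔY = (880 − (-100))/(3750 − 1300) = 980/2450 = 0.4
MPC = 1 − MPS = 0.6
Autonomous saving = -100 − 0.4(1300) = -620, so a = 620
C = 620 + 0.6(3800) = 620 + 2280 = 2900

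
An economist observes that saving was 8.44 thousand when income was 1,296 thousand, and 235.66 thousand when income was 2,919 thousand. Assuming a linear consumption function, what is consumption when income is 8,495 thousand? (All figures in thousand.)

MPS = ΔS/ΔY = (235.66 − 8.44)/(2919 − 1296) = 227.22/1623 = 0.14
MPC = 1 − MPS = 0.86
Autonomous saving = 8.44 − 0.14(1296) = -173, so a = 173
C = 173 + 0.86(8495) = 173 + 7305.7 = 7478.7

C = 7478.7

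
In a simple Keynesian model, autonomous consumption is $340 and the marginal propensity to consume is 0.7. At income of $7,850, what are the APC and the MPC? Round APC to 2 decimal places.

APC = 0.74; MPC = 0.7

MPC = 0.7 (the slope of the consumption function)
C = 340 + 0.7(7850) = 5835, so APC = 5835/7850 = 0.74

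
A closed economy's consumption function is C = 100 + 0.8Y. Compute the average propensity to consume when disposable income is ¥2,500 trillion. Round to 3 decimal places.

APC = 0.840

C = 100 + 0.8(2500) = 2100
APC = C/Y = 2100/2500 = 0.840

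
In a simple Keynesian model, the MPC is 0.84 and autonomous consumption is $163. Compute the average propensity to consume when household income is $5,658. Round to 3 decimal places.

APC = 0.869

C = 163 + 0.84(5658) = 4915.72
APC = C/Y = 4915.72/5658 = 0.869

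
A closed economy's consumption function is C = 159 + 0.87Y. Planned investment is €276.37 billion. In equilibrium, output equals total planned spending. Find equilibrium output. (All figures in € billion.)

Y = C + I = 159 + 0.87Y + 276.37
Y − 0.87Y = 435.37
0.13Y = 435.37, so Y = 435.37/0.13 = 3349

Y = 3349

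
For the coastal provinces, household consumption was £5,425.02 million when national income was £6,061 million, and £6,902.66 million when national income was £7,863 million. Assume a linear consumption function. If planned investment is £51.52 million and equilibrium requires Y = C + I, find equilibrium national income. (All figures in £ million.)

Y = 2814

MPC = (6902.66 − 5425.02)/(7863 − 6061) = 1477.64/1802 = 0.82
a = 5425.02 − 0.82(6061) = 455
Equilibrium: Y = 455 + 0.82Y + 51.52
0.18Y = 506.52, so Y = 506.52/0.18 = 2814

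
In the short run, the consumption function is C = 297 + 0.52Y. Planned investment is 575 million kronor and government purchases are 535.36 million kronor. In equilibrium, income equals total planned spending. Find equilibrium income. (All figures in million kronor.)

Y = C + I + G = 297 + 0.52Y + 575 + 535.36
Y − 0.52Y = 1407.36
0.48Y = 1407.36, so Y = 1407.36/0.48 = 2932

Y = 2932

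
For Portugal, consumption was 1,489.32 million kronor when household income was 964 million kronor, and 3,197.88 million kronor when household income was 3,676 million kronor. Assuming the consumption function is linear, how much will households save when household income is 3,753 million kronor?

S = 506.61

MPC = (3197.88 − 1489.32)/(3676 − 964) = 1708.56/2712 = 0.63
a = 1489.32 − 0.63(964) = 1489.32 − 607.32 = 882
C = 882 + 0.63(3753) = 3246.39
S = 3753 − 3246.39 = 506.61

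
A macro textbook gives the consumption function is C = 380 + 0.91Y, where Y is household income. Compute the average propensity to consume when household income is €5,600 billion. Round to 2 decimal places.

APC = 0.98

C = 380 + 0.91(5600) = 5476
APC = C/Y = 5476/5600 = 0.98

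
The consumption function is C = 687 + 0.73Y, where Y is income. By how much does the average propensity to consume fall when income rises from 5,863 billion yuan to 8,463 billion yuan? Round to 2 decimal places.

At Y = 5863: C = 687 + 0.73(5863) = 4966.99, APC = 4966.99/5863 = 0.847
At Y = 8463: C = 6864.99, APC = 6864.99/8463 = 0.811
Fall in APC = 0.847 − 0.811 = 0.036 ≈ 0.04

ΔAPC = 0.04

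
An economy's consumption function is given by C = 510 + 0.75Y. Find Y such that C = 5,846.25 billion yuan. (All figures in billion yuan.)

Y = 7115

510 + 0.75Y = 5846.25
0.75Y = 5336.25, so Y = 5336.25/0.75 = 7115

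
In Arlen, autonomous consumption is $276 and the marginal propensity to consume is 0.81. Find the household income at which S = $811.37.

Y = 5723

S = Y − C = -276 + 0.19Y
-276 + 0.19Y = 811.37, so 0.19Y = 1087.37 and Y = 5723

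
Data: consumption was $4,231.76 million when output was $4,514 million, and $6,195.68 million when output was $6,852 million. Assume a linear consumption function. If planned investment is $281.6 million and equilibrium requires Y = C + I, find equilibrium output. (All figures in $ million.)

Y = 4510

MPC = (6195.68 − 4231.76)/(6852 − 4514) = 1963.92/2338 = 0.84
a = 4231.76 − 0.84(4514) = 440
Equilibrium: Y = 440 + 0.84Y + 281.6
0.16Y = 721.6, so Y = 721.6/0.16 = 4510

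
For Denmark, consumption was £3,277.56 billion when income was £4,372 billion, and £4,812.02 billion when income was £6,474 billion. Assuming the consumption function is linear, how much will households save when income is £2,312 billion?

MPC = (4812.02 − 3277.56)/(6474 − 4372) = 1534.46/2102 = 0.73
a = 3277.56 − 0.73(4372) = 3277.56 − 3191.56 = 86
C = 86 + 0.73(2312) = 1773.76
S = 2312 − 1773.76 = 538.24

S = 538.24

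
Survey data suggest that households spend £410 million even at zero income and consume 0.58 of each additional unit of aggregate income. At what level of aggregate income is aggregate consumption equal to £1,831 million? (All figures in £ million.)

410 + 0.58Y = 1831
0.58Y = 1421, so Y = 1421/0.58 = 2450

Y = 2450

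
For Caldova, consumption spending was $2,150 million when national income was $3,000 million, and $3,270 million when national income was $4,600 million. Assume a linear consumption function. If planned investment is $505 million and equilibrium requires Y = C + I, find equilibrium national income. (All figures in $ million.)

MPC = (3270 − 2150)/(4600 − 3000) = 1120/1600 = 0.7
a = 2150 − 0.7(3000) = 50
Equilibrium: Y = 50 + 0.7Y + 505
0.3Y = 555, so Y = 555/0.3 = 1850

Y = 1850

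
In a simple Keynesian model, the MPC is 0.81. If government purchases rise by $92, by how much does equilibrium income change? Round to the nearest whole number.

ΔY ≈ 484

The multiplier is 1/(1 − MPC) = 1/0.19.
ΔY = 92/0.19 = 484.21 ≈ 484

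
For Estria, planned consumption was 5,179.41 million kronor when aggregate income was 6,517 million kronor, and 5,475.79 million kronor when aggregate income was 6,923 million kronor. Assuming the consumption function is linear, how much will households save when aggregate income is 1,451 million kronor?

MPC = (5475.79 − 5179.41)/(6923 − 6517) = 296.38/406 = 0.73
a = 5179.41 − 0.73(6517) = 5179.41 − 4757.41 = 422
C = 422 + 0.73(1451) = 1481.23
S = 1451 − 1481.23 = -30.23

S = -30.23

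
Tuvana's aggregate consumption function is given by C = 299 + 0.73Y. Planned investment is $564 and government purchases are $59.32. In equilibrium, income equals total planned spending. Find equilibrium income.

Y = 3416

Y = C + I + G = 299 + 0.73Y + 564 + 59.32
Y − 0.73Y = 922.32
0.27Y = 922.32, so Y = 922.32/0.27 = 3416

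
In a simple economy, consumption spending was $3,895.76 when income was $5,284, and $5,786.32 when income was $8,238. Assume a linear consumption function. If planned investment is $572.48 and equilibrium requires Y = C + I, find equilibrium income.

MPC = (5786.32 − 3895.76)/(8238 − 5284) = 1890.56/2954 = 0.64
a = 3895.76 − 0.64(5284) = 514
Equilibrium: Y = 514 + 0.64Y + 572.48
0.36Y = 1086.48, so Y = 1086.48/0.36 = 3018

Y = 3018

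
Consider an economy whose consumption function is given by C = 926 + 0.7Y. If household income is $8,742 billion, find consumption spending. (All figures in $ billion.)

C = 7045.4

C = 926 + 0.7(8742) = 926 + 6119.4 = 7045.4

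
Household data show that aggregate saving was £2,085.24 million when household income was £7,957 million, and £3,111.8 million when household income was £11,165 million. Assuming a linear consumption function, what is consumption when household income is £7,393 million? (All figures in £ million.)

C = 5488.24

MPS = ΔS/ΔY = (3111.8 − 2085.24)/(11165 − 7957) = 1026.56/3208 = 0.32
MPC = 1 − MPS = 0.68
Autonomous saving = 2085.24 − 0.32(7957) = -461, so a = 461
C = 461 + 0.68(7393) = 461 + 5027.24 = 5488.24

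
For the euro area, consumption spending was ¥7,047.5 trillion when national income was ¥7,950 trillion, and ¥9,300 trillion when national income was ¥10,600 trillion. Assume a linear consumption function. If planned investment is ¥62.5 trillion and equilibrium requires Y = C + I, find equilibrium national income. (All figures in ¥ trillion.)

Y = 2350

MPC = (9300 − 7047.5)/(10600 − 7950) = 2252.5/2650 = 0.85
a = 7047.5 − 0.85(7950) = 290
Equilibrium: Y = 290 + 0.85Y + 62.5
0.15Y = 352.5, so Y = 352.5/0.15 = 2350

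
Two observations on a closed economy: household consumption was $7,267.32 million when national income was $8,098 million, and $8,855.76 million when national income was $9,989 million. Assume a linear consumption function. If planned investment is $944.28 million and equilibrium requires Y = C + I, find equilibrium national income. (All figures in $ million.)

Y = 8808

MPC = (8855.76 − 7267.32)/(9989 − 8098) = 1588.44/1891 = 0.84
a = 7267.32 − 0.84(8098) = 465
Equilibrium: Y = 465 + 0.84Y + 944.28
0.16Y = 1409.28, so Y = 1409.28/0.16 = 8808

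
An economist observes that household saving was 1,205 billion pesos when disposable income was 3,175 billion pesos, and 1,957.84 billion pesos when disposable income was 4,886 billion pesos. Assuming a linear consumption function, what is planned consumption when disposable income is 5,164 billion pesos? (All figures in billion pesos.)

MPS = ΔS/ΔY = (1957.84 − 1205)/(4886 − 3175) = 752.84/1711 = 0.44
MPC = 1 − MPS = 0.56
Autonomous saving = 1205 − 0.44(3175) = -192, so a = 192
C = 192 + 0.56(5164) = 192 + 2891.84 = 3083.84

C = 3083.84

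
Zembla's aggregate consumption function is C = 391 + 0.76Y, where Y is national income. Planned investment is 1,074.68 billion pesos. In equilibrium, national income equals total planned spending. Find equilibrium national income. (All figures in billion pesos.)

Y = C + I = 391 + 0.76Y + 1074.68
Y − 0.76Y = 1465.68
0.24Y = 1465.68, so Y = 1465.68/0.24 = 6107

Y = 6107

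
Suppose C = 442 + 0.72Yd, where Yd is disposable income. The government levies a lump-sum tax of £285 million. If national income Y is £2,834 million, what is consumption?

Yd = Y − T = 2834 − 285 = 2549
C = 442 + 0.72(2549) = 442 + 1835.28 = 2277.28

C = 2277.28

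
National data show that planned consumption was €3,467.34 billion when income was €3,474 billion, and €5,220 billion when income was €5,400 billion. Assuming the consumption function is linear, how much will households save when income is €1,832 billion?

MPC = (5220 − 3467.34)/(5400 − 3474) = 1752.66/1926 = 0.91
a = 3467.34 − 0.91(3474) = 3467.34 − 3161.34 = 306
C = 306 + 0.91(1832) = 1973.12
S = 1832 − 1973.12 = -141.12

S = -141.12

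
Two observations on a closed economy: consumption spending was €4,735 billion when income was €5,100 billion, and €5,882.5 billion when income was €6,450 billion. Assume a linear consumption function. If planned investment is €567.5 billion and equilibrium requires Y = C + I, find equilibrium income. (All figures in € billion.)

Y = 6450

MPC = (5882.5 − 4735)/(6450 − 5100) = 1147.5/1350 = 0.85
a = 4735 − 0.85(5100) = 400
Equilibrium: Y = 400 + 0.85Y + 567.5
0.15Y = 967.5, so Y = 967.5/0.15 = 6450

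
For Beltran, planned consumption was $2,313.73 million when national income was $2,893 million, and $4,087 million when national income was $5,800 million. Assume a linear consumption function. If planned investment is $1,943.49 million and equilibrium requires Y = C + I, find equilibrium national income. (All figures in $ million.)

MPC = (4087 − 2313.73)/(5800 − 2893) = 1773.27/2907 = 0.61
a = 2313.73 − 0.61(2893) = 549
Equilibrium: Y = 549 + 0.61Y + 1943.49
0.39Y = 2492.49, so Y = 2492.49/0.39 = 6391

Y = 6391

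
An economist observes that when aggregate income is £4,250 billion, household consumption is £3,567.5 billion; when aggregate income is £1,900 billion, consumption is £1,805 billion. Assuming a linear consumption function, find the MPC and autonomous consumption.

MPC = ΔC/ΔY = (3567.5 − 1805)/(4250 − 1900) = 1762.5/2350 = 0.75
a = C − MPC·Y = 1805 − 0.75(1900) = 1805 − 1425 = 380

MPC = 0.75; a = 380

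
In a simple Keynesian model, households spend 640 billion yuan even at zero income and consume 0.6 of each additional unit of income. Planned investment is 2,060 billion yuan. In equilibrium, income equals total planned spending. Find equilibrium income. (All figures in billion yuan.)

Y = C + I = 640 + 0.6Y + 2060
Y − 0.6Y = 2700
0.4Y = 2700, so Y = 2700/0.4 = 6750

Y = 6750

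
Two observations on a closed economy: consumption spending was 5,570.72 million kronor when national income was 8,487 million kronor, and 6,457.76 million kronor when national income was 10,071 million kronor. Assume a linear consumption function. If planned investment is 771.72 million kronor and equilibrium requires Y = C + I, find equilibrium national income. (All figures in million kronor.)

Y = 3613

MPC = (6457.76 − 5570.72)/(10071 − 8487) = 887.04/1584 = 0.56
a = 5570.72 − 0.56(8487) = 818
Equilibrium: Y = 818 + 0.56Y + 771.72
0.44Y = 1589.72, so Y = 1589.72/0.44 = 3613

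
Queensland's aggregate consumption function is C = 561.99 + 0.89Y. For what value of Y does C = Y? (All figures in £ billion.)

Y = 5109

At break-even, C = Y: 561.99 + 0.89Y = Y
0.11Y = 561.99, so Y = 561.99/0.11 = 5109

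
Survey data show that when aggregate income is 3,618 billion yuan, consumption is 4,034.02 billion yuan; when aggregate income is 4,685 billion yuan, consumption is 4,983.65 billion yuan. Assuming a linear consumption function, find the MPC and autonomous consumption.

MPC = 0.89; a = 814

MPC = ΔC/ΔY = (4983.65 − 4034.02)/(4685 − 3618) = 949.63/1067 = 0.89
a = C − MPC·Y = 4034.02 − 0.89(3618) = 4034.02 − 3220.02 = 814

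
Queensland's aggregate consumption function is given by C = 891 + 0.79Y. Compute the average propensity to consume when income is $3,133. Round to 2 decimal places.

C = 891 + 0.79(3133) = 3366.07
APC = C/Y = 3366.07/3133 = 1.07

APC = 1.07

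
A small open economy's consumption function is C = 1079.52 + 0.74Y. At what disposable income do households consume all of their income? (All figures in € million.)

At break-even, C = Y: 1079.52 + 0.74Y = Y
0.26Y = 1079.52, so Y = 1079.52/0.26 = 4152

Y = 4152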